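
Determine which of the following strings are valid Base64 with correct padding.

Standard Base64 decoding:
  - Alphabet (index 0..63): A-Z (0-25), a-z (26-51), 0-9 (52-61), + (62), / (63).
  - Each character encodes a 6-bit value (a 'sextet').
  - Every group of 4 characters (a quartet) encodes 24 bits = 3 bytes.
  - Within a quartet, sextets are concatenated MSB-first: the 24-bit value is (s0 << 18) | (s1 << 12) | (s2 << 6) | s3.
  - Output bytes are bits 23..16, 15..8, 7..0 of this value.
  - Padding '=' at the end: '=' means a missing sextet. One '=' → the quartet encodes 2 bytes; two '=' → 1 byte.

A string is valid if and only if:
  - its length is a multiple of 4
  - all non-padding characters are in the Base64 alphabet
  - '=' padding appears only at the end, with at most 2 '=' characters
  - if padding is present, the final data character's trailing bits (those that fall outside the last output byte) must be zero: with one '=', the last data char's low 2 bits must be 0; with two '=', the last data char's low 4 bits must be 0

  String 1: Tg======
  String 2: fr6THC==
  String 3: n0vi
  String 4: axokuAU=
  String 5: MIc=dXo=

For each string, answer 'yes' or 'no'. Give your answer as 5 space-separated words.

Answer: no no yes yes no

Derivation:
String 1: 'Tg======' → invalid (6 pad chars (max 2))
String 2: 'fr6THC==' → invalid (bad trailing bits)
String 3: 'n0vi' → valid
String 4: 'axokuAU=' → valid
String 5: 'MIc=dXo=' → invalid (bad char(s): ['=']; '=' in middle)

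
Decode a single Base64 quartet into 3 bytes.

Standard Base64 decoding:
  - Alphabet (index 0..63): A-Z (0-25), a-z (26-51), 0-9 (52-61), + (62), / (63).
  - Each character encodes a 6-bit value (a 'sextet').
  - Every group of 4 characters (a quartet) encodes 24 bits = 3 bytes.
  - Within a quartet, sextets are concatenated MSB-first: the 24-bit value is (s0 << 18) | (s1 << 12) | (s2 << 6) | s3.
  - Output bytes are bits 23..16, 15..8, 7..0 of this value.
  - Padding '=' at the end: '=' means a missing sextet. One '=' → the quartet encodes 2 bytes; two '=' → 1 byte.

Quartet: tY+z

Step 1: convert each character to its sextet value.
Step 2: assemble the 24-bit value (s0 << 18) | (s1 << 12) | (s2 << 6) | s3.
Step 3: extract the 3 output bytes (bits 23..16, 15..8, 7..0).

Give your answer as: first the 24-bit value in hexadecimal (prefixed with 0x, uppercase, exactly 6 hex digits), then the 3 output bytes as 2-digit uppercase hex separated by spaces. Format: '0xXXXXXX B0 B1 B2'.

Sextets: t=45, Y=24, +=62, z=51
24-bit: (45<<18) | (24<<12) | (62<<6) | 51
      = 0xB40000 | 0x018000 | 0x000F80 | 0x000033
      = 0xB58FB3
Bytes: (v>>16)&0xFF=B5, (v>>8)&0xFF=8F, v&0xFF=B3

Answer: 0xB58FB3 B5 8F B3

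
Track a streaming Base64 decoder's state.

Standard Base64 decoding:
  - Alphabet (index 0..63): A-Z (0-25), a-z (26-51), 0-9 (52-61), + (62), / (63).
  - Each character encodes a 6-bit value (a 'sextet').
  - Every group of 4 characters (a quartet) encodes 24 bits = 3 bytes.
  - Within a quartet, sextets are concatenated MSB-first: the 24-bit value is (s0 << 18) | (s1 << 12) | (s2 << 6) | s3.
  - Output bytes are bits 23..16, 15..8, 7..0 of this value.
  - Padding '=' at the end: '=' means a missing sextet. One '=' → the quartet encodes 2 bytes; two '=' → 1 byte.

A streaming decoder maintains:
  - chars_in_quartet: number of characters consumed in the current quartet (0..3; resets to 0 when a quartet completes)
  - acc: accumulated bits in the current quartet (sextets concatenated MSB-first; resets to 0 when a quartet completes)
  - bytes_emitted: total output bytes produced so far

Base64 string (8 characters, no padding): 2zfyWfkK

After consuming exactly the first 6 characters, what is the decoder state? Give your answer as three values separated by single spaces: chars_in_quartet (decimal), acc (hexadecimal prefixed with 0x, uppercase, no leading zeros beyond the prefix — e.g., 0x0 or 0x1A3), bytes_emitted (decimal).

After char 0 ('2'=54): chars_in_quartet=1 acc=0x36 bytes_emitted=0
After char 1 ('z'=51): chars_in_quartet=2 acc=0xDB3 bytes_emitted=0
After char 2 ('f'=31): chars_in_quartet=3 acc=0x36CDF bytes_emitted=0
After char 3 ('y'=50): chars_in_quartet=4 acc=0xDB37F2 -> emit DB 37 F2, reset; bytes_emitted=3
After char 4 ('W'=22): chars_in_quartet=1 acc=0x16 bytes_emitted=3
After char 5 ('f'=31): chars_in_quartet=2 acc=0x59F bytes_emitted=3

Answer: 2 0x59F 3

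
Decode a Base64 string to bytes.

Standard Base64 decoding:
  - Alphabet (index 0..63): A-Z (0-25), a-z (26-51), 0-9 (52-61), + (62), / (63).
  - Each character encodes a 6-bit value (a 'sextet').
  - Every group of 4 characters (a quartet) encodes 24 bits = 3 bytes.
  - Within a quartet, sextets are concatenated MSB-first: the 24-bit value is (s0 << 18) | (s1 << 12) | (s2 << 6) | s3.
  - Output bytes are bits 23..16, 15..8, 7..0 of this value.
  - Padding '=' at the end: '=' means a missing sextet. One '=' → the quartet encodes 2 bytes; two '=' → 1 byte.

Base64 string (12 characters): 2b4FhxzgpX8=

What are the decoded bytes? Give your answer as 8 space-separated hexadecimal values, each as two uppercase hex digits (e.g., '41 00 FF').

After char 0 ('2'=54): chars_in_quartet=1 acc=0x36 bytes_emitted=0
After char 1 ('b'=27): chars_in_quartet=2 acc=0xD9B bytes_emitted=0
After char 2 ('4'=56): chars_in_quartet=3 acc=0x366F8 bytes_emitted=0
After char 3 ('F'=5): chars_in_quartet=4 acc=0xD9BE05 -> emit D9 BE 05, reset; bytes_emitted=3
After char 4 ('h'=33): chars_in_quartet=1 acc=0x21 bytes_emitted=3
After char 5 ('x'=49): chars_in_quartet=2 acc=0x871 bytes_emitted=3
After char 6 ('z'=51): chars_in_quartet=3 acc=0x21C73 bytes_emitted=3
After char 7 ('g'=32): chars_in_quartet=4 acc=0x871CE0 -> emit 87 1C E0, reset; bytes_emitted=6
After char 8 ('p'=41): chars_in_quartet=1 acc=0x29 bytes_emitted=6
After char 9 ('X'=23): chars_in_quartet=2 acc=0xA57 bytes_emitted=6
After char 10 ('8'=60): chars_in_quartet=3 acc=0x295FC bytes_emitted=6
Padding '=': partial quartet acc=0x295FC -> emit A5 7F; bytes_emitted=8

Answer: D9 BE 05 87 1C E0 A5 7F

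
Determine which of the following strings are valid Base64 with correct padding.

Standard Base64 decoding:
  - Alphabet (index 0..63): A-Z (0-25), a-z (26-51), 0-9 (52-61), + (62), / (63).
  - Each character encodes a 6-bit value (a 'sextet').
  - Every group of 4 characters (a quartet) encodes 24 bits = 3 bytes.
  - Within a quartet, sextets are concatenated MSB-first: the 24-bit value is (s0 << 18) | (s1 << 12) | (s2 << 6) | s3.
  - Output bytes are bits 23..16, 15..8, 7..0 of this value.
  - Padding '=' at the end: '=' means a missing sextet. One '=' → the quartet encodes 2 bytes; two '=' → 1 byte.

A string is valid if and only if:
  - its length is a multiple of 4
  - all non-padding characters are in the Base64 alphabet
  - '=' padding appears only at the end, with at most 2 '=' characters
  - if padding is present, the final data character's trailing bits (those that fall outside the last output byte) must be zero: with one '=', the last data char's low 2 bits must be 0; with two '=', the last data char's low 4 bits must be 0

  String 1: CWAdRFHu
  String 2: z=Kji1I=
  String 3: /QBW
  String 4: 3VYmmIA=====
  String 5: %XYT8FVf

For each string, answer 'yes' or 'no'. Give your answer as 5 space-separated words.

String 1: 'CWAdRFHu' → valid
String 2: 'z=Kji1I=' → invalid (bad char(s): ['=']; '=' in middle)
String 3: '/QBW' → valid
String 4: '3VYmmIA=====' → invalid (5 pad chars (max 2))
String 5: '%XYT8FVf' → invalid (bad char(s): ['%'])

Answer: yes no yes no no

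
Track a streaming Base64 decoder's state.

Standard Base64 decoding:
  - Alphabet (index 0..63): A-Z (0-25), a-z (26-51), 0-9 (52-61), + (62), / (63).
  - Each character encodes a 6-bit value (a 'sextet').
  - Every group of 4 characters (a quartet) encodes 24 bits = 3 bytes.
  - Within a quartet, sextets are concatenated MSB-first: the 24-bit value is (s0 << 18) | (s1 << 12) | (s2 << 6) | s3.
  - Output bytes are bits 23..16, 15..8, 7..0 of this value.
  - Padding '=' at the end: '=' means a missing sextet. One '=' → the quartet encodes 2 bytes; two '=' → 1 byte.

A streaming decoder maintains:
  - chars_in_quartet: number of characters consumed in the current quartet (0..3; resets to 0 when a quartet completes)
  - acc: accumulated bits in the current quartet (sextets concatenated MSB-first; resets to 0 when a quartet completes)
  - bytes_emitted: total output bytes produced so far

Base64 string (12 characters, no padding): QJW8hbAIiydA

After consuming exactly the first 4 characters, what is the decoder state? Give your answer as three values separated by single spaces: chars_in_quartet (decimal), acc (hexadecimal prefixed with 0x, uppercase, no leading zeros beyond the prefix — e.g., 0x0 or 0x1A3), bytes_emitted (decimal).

Answer: 0 0x0 3

Derivation:
After char 0 ('Q'=16): chars_in_quartet=1 acc=0x10 bytes_emitted=0
After char 1 ('J'=9): chars_in_quartet=2 acc=0x409 bytes_emitted=0
After char 2 ('W'=22): chars_in_quartet=3 acc=0x10256 bytes_emitted=0
After char 3 ('8'=60): chars_in_quartet=4 acc=0x4095BC -> emit 40 95 BC, reset; bytes_emitted=3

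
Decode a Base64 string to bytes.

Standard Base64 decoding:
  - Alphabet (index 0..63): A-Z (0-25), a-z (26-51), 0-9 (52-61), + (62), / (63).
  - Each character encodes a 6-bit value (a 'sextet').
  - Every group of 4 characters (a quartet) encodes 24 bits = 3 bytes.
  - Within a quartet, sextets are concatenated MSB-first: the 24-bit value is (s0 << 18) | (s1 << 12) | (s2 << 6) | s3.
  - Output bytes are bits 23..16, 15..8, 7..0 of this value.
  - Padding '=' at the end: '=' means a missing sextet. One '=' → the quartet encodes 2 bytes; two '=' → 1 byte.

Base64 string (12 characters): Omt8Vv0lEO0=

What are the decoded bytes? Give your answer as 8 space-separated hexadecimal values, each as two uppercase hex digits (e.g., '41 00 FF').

Answer: 3A 6B 7C 56 FD 25 10 ED

Derivation:
After char 0 ('O'=14): chars_in_quartet=1 acc=0xE bytes_emitted=0
After char 1 ('m'=38): chars_in_quartet=2 acc=0x3A6 bytes_emitted=0
After char 2 ('t'=45): chars_in_quartet=3 acc=0xE9AD bytes_emitted=0
After char 3 ('8'=60): chars_in_quartet=4 acc=0x3A6B7C -> emit 3A 6B 7C, reset; bytes_emitted=3
After char 4 ('V'=21): chars_in_quartet=1 acc=0x15 bytes_emitted=3
After char 5 ('v'=47): chars_in_quartet=2 acc=0x56F bytes_emitted=3
After char 6 ('0'=52): chars_in_quartet=3 acc=0x15BF4 bytes_emitted=3
After char 7 ('l'=37): chars_in_quartet=4 acc=0x56FD25 -> emit 56 FD 25, reset; bytes_emitted=6
After char 8 ('E'=4): chars_in_quartet=1 acc=0x4 bytes_emitted=6
After char 9 ('O'=14): chars_in_quartet=2 acc=0x10E bytes_emitted=6
After char 10 ('0'=52): chars_in_quartet=3 acc=0x43B4 bytes_emitted=6
Padding '=': partial quartet acc=0x43B4 -> emit 10 ED; bytes_emitted=8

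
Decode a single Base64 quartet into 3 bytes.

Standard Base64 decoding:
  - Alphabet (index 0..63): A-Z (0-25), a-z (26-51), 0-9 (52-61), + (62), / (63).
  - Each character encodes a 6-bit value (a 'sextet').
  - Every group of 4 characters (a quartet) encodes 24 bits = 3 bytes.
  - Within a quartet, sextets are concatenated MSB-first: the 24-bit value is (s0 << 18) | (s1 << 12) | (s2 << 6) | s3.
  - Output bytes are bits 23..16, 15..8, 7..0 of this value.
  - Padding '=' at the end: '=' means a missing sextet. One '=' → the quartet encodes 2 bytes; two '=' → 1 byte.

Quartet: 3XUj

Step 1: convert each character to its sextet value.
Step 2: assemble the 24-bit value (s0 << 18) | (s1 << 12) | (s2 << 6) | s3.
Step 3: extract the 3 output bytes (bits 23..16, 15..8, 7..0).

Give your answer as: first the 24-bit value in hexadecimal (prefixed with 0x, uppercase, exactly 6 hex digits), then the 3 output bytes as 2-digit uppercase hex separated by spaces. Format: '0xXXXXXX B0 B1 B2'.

Sextets: 3=55, X=23, U=20, j=35
24-bit: (55<<18) | (23<<12) | (20<<6) | 35
      = 0xDC0000 | 0x017000 | 0x000500 | 0x000023
      = 0xDD7523
Bytes: (v>>16)&0xFF=DD, (v>>8)&0xFF=75, v&0xFF=23

Answer: 0xDD7523 DD 75 23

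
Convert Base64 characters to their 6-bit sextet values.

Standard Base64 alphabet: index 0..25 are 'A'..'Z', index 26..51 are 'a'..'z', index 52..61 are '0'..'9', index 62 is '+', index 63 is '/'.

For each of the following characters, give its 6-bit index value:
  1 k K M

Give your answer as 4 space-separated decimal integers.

'1': 0..9 range, 52 + ord('1') − ord('0') = 53
'k': a..z range, 26 + ord('k') − ord('a') = 36
'K': A..Z range, ord('K') − ord('A') = 10
'M': A..Z range, ord('M') − ord('A') = 12

Answer: 53 36 10 12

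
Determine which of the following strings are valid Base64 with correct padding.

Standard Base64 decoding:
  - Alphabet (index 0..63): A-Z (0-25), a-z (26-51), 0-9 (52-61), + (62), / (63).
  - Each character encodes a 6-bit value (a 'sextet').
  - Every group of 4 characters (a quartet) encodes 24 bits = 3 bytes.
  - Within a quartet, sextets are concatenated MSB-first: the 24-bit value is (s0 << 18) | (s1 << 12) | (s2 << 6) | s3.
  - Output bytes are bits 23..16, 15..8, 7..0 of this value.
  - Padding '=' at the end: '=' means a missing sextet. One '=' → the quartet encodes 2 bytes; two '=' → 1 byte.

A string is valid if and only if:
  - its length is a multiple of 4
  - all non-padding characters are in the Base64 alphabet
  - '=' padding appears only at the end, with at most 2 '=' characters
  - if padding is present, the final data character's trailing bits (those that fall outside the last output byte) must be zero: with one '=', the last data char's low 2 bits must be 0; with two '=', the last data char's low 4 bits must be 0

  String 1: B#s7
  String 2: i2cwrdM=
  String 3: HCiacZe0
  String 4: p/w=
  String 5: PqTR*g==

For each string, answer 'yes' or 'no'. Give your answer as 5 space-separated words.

String 1: 'B#s7' → invalid (bad char(s): ['#'])
String 2: 'i2cwrdM=' → valid
String 3: 'HCiacZe0' → valid
String 4: 'p/w=' → valid
String 5: 'PqTR*g==' → invalid (bad char(s): ['*'])

Answer: no yes yes yes no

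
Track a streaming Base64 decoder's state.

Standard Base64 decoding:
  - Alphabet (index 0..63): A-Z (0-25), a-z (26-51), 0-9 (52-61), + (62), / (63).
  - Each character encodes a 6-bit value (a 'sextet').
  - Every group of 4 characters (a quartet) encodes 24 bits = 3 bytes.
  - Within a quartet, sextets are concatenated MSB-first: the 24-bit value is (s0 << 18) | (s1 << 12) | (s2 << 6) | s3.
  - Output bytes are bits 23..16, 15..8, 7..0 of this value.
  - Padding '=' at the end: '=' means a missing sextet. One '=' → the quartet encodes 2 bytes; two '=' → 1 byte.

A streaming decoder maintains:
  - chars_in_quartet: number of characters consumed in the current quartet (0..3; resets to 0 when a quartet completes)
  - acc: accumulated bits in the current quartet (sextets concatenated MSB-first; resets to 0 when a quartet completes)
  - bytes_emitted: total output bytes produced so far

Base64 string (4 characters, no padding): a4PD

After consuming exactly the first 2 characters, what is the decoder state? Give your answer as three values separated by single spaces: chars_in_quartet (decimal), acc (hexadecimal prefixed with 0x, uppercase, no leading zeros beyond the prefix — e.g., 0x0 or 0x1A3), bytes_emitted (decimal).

Answer: 2 0x6B8 0

Derivation:
After char 0 ('a'=26): chars_in_quartet=1 acc=0x1A bytes_emitted=0
After char 1 ('4'=56): chars_in_quartet=2 acc=0x6B8 bytes_emitted=0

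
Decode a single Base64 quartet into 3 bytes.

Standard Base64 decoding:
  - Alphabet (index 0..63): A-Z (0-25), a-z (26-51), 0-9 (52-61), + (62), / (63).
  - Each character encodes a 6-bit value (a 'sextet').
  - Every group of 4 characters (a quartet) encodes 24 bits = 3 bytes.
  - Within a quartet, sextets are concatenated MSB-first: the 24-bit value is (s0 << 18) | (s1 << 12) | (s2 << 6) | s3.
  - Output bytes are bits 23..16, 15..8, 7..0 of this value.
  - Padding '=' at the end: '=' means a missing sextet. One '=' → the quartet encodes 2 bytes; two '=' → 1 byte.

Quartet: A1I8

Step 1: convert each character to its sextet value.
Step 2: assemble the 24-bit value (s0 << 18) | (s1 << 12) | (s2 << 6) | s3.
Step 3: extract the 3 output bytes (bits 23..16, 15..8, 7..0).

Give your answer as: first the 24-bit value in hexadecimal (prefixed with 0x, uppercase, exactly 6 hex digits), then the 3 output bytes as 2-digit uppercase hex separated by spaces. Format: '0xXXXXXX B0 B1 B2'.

Answer: 0x03523C 03 52 3C

Derivation:
Sextets: A=0, 1=53, I=8, 8=60
24-bit: (0<<18) | (53<<12) | (8<<6) | 60
      = 0x000000 | 0x035000 | 0x000200 | 0x00003C
      = 0x03523C
Bytes: (v>>16)&0xFF=03, (v>>8)&0xFF=52, v&0xFF=3C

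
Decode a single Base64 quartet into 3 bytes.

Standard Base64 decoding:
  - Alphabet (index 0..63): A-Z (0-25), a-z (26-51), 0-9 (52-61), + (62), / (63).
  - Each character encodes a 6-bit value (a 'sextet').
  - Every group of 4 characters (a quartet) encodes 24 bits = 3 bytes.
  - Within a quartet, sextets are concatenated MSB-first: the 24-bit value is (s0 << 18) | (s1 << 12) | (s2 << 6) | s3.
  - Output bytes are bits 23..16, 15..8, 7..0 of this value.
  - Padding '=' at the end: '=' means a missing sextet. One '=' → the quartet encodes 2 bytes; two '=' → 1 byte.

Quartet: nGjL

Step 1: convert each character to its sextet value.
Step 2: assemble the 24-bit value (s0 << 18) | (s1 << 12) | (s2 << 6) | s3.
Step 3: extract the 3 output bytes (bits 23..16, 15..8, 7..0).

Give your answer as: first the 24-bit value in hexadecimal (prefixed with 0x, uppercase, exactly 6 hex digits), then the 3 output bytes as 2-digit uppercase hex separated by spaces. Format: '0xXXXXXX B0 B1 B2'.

Answer: 0x9C68CB 9C 68 CB

Derivation:
Sextets: n=39, G=6, j=35, L=11
24-bit: (39<<18) | (6<<12) | (35<<6) | 11
      = 0x9C0000 | 0x006000 | 0x0008C0 | 0x00000B
      = 0x9C68CB
Bytes: (v>>16)&0xFF=9C, (v>>8)&0xFF=68, v&0xFF=CB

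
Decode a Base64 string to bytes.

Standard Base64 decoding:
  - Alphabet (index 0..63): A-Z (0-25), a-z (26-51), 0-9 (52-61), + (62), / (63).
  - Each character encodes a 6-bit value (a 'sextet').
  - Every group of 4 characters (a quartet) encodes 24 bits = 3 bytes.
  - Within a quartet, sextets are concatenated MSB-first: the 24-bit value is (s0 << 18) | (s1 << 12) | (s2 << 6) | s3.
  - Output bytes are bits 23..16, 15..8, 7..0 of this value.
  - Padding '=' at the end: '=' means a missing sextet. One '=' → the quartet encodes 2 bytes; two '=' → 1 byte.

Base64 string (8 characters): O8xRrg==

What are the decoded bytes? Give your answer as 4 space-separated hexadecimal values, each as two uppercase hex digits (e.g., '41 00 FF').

After char 0 ('O'=14): chars_in_quartet=1 acc=0xE bytes_emitted=0
After char 1 ('8'=60): chars_in_quartet=2 acc=0x3BC bytes_emitted=0
After char 2 ('x'=49): chars_in_quartet=3 acc=0xEF31 bytes_emitted=0
After char 3 ('R'=17): chars_in_quartet=4 acc=0x3BCC51 -> emit 3B CC 51, reset; bytes_emitted=3
After char 4 ('r'=43): chars_in_quartet=1 acc=0x2B bytes_emitted=3
After char 5 ('g'=32): chars_in_quartet=2 acc=0xAE0 bytes_emitted=3
Padding '==': partial quartet acc=0xAE0 -> emit AE; bytes_emitted=4

Answer: 3B CC 51 AE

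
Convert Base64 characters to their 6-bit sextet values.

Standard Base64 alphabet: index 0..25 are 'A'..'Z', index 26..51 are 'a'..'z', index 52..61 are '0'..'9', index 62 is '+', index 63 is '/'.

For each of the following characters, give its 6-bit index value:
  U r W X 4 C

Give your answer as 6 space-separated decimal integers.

'U': A..Z range, ord('U') − ord('A') = 20
'r': a..z range, 26 + ord('r') − ord('a') = 43
'W': A..Z range, ord('W') − ord('A') = 22
'X': A..Z range, ord('X') − ord('A') = 23
'4': 0..9 range, 52 + ord('4') − ord('0') = 56
'C': A..Z range, ord('C') − ord('A') = 2

Answer: 20 43 22 23 56 2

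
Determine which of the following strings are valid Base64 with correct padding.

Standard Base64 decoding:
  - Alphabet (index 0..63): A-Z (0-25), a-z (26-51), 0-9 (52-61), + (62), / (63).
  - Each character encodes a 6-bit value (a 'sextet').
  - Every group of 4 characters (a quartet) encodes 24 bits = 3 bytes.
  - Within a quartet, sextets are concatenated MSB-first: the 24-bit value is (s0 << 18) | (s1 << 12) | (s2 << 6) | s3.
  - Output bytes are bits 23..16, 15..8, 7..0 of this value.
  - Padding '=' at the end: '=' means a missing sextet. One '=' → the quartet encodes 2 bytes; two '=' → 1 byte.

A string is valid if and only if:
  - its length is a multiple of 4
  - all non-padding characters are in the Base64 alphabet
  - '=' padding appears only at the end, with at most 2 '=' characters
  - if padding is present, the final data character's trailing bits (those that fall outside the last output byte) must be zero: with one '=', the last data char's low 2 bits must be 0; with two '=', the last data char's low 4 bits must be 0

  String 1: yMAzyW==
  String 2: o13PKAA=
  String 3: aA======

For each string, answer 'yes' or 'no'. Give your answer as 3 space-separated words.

String 1: 'yMAzyW==' → invalid (bad trailing bits)
String 2: 'o13PKAA=' → valid
String 3: 'aA======' → invalid (6 pad chars (max 2))

Answer: no yes no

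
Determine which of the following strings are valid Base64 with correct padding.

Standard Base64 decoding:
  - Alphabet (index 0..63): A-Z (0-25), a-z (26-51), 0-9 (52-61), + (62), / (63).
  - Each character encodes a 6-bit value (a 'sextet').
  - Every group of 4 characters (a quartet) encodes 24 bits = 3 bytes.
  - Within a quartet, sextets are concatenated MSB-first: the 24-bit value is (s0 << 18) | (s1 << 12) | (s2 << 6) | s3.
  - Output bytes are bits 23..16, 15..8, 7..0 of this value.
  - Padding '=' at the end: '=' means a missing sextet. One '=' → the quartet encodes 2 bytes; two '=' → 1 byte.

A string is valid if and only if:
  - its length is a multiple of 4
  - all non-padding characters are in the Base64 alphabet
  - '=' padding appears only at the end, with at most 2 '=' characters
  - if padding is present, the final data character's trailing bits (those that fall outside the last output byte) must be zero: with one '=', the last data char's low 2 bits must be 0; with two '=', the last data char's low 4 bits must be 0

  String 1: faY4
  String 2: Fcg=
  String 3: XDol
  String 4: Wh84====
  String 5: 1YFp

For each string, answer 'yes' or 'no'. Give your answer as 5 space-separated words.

Answer: yes yes yes no yes

Derivation:
String 1: 'faY4' → valid
String 2: 'Fcg=' → valid
String 3: 'XDol' → valid
String 4: 'Wh84====' → invalid (4 pad chars (max 2))
String 5: '1YFp' → valid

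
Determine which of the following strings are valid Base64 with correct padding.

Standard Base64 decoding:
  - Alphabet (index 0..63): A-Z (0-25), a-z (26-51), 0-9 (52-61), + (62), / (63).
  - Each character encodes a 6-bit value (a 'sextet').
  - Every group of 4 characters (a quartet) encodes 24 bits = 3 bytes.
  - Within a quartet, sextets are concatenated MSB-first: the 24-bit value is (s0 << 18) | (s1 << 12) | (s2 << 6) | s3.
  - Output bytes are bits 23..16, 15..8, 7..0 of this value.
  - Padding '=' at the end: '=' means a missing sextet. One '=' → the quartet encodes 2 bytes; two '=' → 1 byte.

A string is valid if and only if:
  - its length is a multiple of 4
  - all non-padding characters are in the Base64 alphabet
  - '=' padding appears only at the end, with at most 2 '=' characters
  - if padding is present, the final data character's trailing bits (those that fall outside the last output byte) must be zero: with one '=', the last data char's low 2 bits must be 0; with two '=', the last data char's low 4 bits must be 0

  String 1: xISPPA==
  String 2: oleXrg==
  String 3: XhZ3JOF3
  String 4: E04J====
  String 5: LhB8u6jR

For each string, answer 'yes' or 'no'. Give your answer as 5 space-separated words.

String 1: 'xISPPA==' → valid
String 2: 'oleXrg==' → valid
String 3: 'XhZ3JOF3' → valid
String 4: 'E04J====' → invalid (4 pad chars (max 2))
String 5: 'LhB8u6jR' → valid

Answer: yes yes yes no yes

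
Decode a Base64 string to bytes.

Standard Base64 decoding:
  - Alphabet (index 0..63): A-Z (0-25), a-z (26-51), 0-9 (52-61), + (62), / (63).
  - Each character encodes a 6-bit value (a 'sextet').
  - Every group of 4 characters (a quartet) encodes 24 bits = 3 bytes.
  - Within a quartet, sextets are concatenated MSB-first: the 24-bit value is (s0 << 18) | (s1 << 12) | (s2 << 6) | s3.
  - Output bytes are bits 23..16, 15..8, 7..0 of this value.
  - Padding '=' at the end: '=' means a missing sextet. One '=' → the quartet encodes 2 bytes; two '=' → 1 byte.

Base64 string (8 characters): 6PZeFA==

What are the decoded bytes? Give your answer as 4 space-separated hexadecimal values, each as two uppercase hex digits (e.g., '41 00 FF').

After char 0 ('6'=58): chars_in_quartet=1 acc=0x3A bytes_emitted=0
After char 1 ('P'=15): chars_in_quartet=2 acc=0xE8F bytes_emitted=0
After char 2 ('Z'=25): chars_in_quartet=3 acc=0x3A3D9 bytes_emitted=0
After char 3 ('e'=30): chars_in_quartet=4 acc=0xE8F65E -> emit E8 F6 5E, reset; bytes_emitted=3
After char 4 ('F'=5): chars_in_quartet=1 acc=0x5 bytes_emitted=3
After char 5 ('A'=0): chars_in_quartet=2 acc=0x140 bytes_emitted=3
Padding '==': partial quartet acc=0x140 -> emit 14; bytes_emitted=4

Answer: E8 F6 5E 14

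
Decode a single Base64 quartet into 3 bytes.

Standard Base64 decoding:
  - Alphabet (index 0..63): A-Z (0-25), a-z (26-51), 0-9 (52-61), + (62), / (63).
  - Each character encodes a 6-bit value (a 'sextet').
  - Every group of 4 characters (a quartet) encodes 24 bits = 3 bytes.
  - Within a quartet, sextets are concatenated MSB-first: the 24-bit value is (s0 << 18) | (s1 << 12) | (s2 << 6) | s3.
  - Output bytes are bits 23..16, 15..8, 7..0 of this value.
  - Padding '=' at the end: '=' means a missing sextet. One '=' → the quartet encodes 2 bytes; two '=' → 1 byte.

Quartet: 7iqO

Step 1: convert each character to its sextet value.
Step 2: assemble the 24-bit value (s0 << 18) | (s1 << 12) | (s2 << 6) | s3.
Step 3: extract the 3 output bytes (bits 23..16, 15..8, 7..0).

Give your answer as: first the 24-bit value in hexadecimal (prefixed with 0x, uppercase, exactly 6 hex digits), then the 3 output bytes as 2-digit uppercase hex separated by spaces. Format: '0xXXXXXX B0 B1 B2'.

Answer: 0xEE2A8E EE 2A 8E

Derivation:
Sextets: 7=59, i=34, q=42, O=14
24-bit: (59<<18) | (34<<12) | (42<<6) | 14
      = 0xEC0000 | 0x022000 | 0x000A80 | 0x00000E
      = 0xEE2A8E
Bytes: (v>>16)&0xFF=EE, (v>>8)&0xFF=2A, v&0xFF=8E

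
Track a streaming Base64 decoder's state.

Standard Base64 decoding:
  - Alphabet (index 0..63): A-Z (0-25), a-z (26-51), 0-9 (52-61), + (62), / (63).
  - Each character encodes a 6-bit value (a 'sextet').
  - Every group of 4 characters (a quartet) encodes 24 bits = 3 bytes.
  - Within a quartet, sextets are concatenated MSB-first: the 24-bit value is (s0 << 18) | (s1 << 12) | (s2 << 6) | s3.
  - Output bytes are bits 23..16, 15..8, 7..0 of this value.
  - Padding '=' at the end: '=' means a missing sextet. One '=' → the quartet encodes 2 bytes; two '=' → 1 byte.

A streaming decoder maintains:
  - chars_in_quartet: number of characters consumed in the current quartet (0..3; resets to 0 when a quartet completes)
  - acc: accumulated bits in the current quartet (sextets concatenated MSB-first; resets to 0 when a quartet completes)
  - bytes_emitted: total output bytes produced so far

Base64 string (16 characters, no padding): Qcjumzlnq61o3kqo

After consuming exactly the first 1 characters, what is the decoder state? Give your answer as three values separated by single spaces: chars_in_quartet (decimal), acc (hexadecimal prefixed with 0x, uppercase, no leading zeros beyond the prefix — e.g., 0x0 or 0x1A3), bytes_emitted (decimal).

After char 0 ('Q'=16): chars_in_quartet=1 acc=0x10 bytes_emitted=0

Answer: 1 0x10 0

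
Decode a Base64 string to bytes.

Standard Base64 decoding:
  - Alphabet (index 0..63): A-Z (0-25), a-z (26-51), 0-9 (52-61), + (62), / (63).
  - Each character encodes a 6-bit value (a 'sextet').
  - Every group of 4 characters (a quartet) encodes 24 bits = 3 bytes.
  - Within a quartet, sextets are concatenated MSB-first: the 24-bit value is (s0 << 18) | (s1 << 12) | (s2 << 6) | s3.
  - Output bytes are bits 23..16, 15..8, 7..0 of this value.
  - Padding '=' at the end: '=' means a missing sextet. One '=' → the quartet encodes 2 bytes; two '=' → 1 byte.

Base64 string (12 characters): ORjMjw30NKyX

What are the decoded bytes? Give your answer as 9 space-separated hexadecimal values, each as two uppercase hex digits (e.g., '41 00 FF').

After char 0 ('O'=14): chars_in_quartet=1 acc=0xE bytes_emitted=0
After char 1 ('R'=17): chars_in_quartet=2 acc=0x391 bytes_emitted=0
After char 2 ('j'=35): chars_in_quartet=3 acc=0xE463 bytes_emitted=0
After char 3 ('M'=12): chars_in_quartet=4 acc=0x3918CC -> emit 39 18 CC, reset; bytes_emitted=3
After char 4 ('j'=35): chars_in_quartet=1 acc=0x23 bytes_emitted=3
After char 5 ('w'=48): chars_in_quartet=2 acc=0x8F0 bytes_emitted=3
After char 6 ('3'=55): chars_in_quartet=3 acc=0x23C37 bytes_emitted=3
After char 7 ('0'=52): chars_in_quartet=4 acc=0x8F0DF4 -> emit 8F 0D F4, reset; bytes_emitted=6
After char 8 ('N'=13): chars_in_quartet=1 acc=0xD bytes_emitted=6
After char 9 ('K'=10): chars_in_quartet=2 acc=0x34A bytes_emitted=6
After char 10 ('y'=50): chars_in_quartet=3 acc=0xD2B2 bytes_emitted=6
After char 11 ('X'=23): chars_in_quartet=4 acc=0x34AC97 -> emit 34 AC 97, reset; bytes_emitted=9

Answer: 39 18 CC 8F 0D F4 34 AC 97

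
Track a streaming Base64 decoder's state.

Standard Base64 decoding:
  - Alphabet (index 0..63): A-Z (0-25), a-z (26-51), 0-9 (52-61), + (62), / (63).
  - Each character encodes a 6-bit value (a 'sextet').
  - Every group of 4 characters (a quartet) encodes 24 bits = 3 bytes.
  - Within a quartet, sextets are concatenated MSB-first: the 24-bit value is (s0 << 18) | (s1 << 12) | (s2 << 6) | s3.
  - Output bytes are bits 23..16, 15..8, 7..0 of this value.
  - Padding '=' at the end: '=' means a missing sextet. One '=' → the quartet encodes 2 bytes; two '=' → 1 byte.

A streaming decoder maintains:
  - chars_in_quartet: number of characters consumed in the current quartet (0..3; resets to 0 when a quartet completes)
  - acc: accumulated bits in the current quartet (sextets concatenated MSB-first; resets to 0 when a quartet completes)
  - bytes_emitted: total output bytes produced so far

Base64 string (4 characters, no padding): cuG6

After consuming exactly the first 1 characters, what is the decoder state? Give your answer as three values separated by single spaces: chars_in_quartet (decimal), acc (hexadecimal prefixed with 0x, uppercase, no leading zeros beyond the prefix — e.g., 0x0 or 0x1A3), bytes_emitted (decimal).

After char 0 ('c'=28): chars_in_quartet=1 acc=0x1C bytes_emitted=0

Answer: 1 0x1C 0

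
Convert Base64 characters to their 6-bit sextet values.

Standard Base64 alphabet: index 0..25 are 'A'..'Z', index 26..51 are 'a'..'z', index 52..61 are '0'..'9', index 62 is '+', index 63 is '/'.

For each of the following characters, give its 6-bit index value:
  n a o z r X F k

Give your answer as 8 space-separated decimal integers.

'n': a..z range, 26 + ord('n') − ord('a') = 39
'a': a..z range, 26 + ord('a') − ord('a') = 26
'o': a..z range, 26 + ord('o') − ord('a') = 40
'z': a..z range, 26 + ord('z') − ord('a') = 51
'r': a..z range, 26 + ord('r') − ord('a') = 43
'X': A..Z range, ord('X') − ord('A') = 23
'F': A..Z range, ord('F') − ord('A') = 5
'k': a..z range, 26 + ord('k') − ord('a') = 36

Answer: 39 26 40 51 43 23 5 36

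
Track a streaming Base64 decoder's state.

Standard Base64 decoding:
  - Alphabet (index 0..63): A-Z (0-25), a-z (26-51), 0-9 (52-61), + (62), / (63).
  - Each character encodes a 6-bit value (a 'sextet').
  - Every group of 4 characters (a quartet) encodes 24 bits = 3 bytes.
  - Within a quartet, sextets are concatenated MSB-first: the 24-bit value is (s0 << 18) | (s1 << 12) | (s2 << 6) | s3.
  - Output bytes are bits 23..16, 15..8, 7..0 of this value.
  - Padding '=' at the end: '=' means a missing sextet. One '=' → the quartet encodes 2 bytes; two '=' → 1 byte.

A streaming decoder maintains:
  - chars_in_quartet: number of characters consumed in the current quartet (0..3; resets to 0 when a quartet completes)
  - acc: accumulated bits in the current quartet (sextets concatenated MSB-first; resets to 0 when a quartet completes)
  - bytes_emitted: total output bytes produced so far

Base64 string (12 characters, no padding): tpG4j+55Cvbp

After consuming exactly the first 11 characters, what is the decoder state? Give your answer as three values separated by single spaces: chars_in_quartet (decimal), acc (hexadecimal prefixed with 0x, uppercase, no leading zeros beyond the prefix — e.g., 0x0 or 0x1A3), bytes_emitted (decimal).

After char 0 ('t'=45): chars_in_quartet=1 acc=0x2D bytes_emitted=0
After char 1 ('p'=41): chars_in_quartet=2 acc=0xB69 bytes_emitted=0
After char 2 ('G'=6): chars_in_quartet=3 acc=0x2DA46 bytes_emitted=0
After char 3 ('4'=56): chars_in_quartet=4 acc=0xB691B8 -> emit B6 91 B8, reset; bytes_emitted=3
After char 4 ('j'=35): chars_in_quartet=1 acc=0x23 bytes_emitted=3
After char 5 ('+'=62): chars_in_quartet=2 acc=0x8FE bytes_emitted=3
After char 6 ('5'=57): chars_in_quartet=3 acc=0x23FB9 bytes_emitted=3
After char 7 ('5'=57): chars_in_quartet=4 acc=0x8FEE79 -> emit 8F EE 79, reset; bytes_emitted=6
After char 8 ('C'=2): chars_in_quartet=1 acc=0x2 bytes_emitted=6
After char 9 ('v'=47): chars_in_quartet=2 acc=0xAF bytes_emitted=6
After char 10 ('b'=27): chars_in_quartet=3 acc=0x2BDB bytes_emitted=6

Answer: 3 0x2BDB 6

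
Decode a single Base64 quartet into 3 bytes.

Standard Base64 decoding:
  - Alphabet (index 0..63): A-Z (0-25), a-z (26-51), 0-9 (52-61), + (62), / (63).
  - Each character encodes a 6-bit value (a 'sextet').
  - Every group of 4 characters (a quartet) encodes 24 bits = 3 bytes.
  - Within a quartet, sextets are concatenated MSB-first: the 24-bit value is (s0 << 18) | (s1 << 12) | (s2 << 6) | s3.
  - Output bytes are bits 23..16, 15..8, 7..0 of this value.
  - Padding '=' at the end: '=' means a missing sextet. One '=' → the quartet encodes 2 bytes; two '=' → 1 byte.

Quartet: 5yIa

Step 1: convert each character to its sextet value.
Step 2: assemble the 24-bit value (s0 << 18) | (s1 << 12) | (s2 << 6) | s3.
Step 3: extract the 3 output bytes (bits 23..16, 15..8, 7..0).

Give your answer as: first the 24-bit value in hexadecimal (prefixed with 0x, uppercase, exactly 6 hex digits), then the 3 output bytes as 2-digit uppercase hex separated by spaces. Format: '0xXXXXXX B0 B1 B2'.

Sextets: 5=57, y=50, I=8, a=26
24-bit: (57<<18) | (50<<12) | (8<<6) | 26
      = 0xE40000 | 0x032000 | 0x000200 | 0x00001A
      = 0xE7221A
Bytes: (v>>16)&0xFF=E7, (v>>8)&0xFF=22, v&0xFF=1A

Answer: 0xE7221A E7 22 1A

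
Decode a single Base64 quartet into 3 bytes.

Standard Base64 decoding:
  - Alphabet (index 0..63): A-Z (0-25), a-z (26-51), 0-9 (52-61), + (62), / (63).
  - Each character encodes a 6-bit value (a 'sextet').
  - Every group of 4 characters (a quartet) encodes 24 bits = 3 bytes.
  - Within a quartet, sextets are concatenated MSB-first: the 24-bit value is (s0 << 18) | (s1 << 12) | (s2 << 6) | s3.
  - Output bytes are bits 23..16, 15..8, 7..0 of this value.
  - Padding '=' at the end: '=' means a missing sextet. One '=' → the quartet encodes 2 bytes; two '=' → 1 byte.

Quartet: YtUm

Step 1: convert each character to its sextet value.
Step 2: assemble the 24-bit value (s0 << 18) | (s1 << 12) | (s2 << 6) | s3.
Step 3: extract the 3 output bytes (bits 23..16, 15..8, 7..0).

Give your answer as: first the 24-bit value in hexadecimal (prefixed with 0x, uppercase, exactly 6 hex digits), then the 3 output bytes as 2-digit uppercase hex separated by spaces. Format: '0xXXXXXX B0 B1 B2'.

Sextets: Y=24, t=45, U=20, m=38
24-bit: (24<<18) | (45<<12) | (20<<6) | 38
      = 0x600000 | 0x02D000 | 0x000500 | 0x000026
      = 0x62D526
Bytes: (v>>16)&0xFF=62, (v>>8)&0xFF=D5, v&0xFF=26

Answer: 0x62D526 62 D5 26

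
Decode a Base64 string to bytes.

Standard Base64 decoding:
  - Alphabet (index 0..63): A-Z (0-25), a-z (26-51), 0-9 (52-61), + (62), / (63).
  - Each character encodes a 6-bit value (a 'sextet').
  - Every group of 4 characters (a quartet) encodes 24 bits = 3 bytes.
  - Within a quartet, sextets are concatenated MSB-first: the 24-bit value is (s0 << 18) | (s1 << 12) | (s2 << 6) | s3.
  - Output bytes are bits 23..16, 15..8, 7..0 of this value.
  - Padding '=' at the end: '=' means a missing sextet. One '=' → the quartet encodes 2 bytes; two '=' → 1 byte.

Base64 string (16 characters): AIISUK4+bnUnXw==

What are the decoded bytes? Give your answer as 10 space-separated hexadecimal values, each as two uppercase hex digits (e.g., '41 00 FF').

After char 0 ('A'=0): chars_in_quartet=1 acc=0x0 bytes_emitted=0
After char 1 ('I'=8): chars_in_quartet=2 acc=0x8 bytes_emitted=0
After char 2 ('I'=8): chars_in_quartet=3 acc=0x208 bytes_emitted=0
After char 3 ('S'=18): chars_in_quartet=4 acc=0x8212 -> emit 00 82 12, reset; bytes_emitted=3
After char 4 ('U'=20): chars_in_quartet=1 acc=0x14 bytes_emitted=3
After char 5 ('K'=10): chars_in_quartet=2 acc=0x50A bytes_emitted=3
After char 6 ('4'=56): chars_in_quartet=3 acc=0x142B8 bytes_emitted=3
After char 7 ('+'=62): chars_in_quartet=4 acc=0x50AE3E -> emit 50 AE 3E, reset; bytes_emitted=6
After char 8 ('b'=27): chars_in_quartet=1 acc=0x1B bytes_emitted=6
After char 9 ('n'=39): chars_in_quartet=2 acc=0x6E7 bytes_emitted=6
After char 10 ('U'=20): chars_in_quartet=3 acc=0x1B9D4 bytes_emitted=6
After char 11 ('n'=39): chars_in_quartet=4 acc=0x6E7527 -> emit 6E 75 27, reset; bytes_emitted=9
After char 12 ('X'=23): chars_in_quartet=1 acc=0x17 bytes_emitted=9
After char 13 ('w'=48): chars_in_quartet=2 acc=0x5F0 bytes_emitted=9
Padding '==': partial quartet acc=0x5F0 -> emit 5F; bytes_emitted=10

Answer: 00 82 12 50 AE 3E 6E 75 27 5F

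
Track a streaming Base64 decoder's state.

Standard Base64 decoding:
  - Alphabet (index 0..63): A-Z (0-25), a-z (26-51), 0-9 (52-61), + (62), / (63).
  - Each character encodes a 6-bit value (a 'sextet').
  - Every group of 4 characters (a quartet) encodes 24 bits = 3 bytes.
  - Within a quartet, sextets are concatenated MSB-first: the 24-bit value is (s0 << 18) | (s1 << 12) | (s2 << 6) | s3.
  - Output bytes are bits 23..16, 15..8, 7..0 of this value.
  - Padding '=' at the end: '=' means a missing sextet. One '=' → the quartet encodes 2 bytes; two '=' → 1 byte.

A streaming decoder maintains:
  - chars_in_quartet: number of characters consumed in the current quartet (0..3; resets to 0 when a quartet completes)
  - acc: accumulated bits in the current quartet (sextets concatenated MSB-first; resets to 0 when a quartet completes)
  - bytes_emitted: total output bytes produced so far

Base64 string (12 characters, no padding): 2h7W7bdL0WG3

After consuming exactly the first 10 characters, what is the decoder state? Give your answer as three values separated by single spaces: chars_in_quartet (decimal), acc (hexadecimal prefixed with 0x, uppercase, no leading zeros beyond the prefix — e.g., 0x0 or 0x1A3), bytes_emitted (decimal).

Answer: 2 0xD16 6

Derivation:
After char 0 ('2'=54): chars_in_quartet=1 acc=0x36 bytes_emitted=0
After char 1 ('h'=33): chars_in_quartet=2 acc=0xDA1 bytes_emitted=0
After char 2 ('7'=59): chars_in_quartet=3 acc=0x3687B bytes_emitted=0
After char 3 ('W'=22): chars_in_quartet=4 acc=0xDA1ED6 -> emit DA 1E D6, reset; bytes_emitted=3
After char 4 ('7'=59): chars_in_quartet=1 acc=0x3B bytes_emitted=3
After char 5 ('b'=27): chars_in_quartet=2 acc=0xEDB bytes_emitted=3
After char 6 ('d'=29): chars_in_quartet=3 acc=0x3B6DD bytes_emitted=3
After char 7 ('L'=11): chars_in_quartet=4 acc=0xEDB74B -> emit ED B7 4B, reset; bytes_emitted=6
After char 8 ('0'=52): chars_in_quartet=1 acc=0x34 bytes_emitted=6
After char 9 ('W'=22): chars_in_quartet=2 acc=0xD16 bytes_emitted=6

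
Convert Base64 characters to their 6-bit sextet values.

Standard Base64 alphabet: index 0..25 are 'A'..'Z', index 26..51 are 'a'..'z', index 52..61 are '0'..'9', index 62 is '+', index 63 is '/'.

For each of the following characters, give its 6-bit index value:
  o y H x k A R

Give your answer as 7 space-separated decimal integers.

'o': a..z range, 26 + ord('o') − ord('a') = 40
'y': a..z range, 26 + ord('y') − ord('a') = 50
'H': A..Z range, ord('H') − ord('A') = 7
'x': a..z range, 26 + ord('x') − ord('a') = 49
'k': a..z range, 26 + ord('k') − ord('a') = 36
'A': A..Z range, ord('A') − ord('A') = 0
'R': A..Z range, ord('R') − ord('A') = 17

Answer: 40 50 7 49 36 0 17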